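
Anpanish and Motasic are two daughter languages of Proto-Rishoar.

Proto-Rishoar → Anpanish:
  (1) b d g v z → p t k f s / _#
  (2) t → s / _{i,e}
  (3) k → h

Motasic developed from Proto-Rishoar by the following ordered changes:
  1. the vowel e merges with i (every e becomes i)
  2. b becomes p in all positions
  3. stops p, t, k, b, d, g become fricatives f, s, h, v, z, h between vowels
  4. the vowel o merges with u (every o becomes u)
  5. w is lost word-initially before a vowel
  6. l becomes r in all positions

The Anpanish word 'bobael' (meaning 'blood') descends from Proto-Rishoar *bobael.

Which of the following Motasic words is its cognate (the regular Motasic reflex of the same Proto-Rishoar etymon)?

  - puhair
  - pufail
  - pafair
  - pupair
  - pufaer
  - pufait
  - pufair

pufair

Motasic: start from *bobael.
  rule 1 (vowel merger): bobael → bobail
  rule 2 (unconditioned shift): bobail → popail
  rule 3 (intervocalic lenition): popail → pofail
  rule 4 (vowel merger): pofail → pufail
  rule 5: no change — pufail
  rule 6 (unconditioned shift): pufail → pufair
  ⇒ Motasic pufair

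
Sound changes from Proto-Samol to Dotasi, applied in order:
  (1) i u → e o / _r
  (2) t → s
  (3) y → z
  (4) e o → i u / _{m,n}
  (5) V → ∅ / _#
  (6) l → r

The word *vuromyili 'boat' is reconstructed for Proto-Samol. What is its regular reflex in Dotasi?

Dotasi: *vuromyili
  vuromyili → voromyili   [pre-rhotic lowering]
  voromyili (rule 2 does not apply)
  voromyili → voromzili   [unconditioned shift]
  voromzili → vorumzili   [pre-nasal raising]
  vorumzili → vorumzil   [apocope]
  vorumzil → vorumzir   [unconditioned shift]
  giving Dotasi vorumzir.

vorumzir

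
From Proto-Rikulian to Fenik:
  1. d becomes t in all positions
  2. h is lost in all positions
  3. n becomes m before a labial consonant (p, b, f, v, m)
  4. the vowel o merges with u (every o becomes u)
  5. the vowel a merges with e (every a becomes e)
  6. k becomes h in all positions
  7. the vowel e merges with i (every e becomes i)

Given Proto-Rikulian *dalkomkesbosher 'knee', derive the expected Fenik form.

tilhumhisbusir

Fenik: start from *dalkomkesbosher.
  rule 1 (unconditioned shift): dalkomkesbosher → talkomkesbosher
  rule 2 (h-loss): talkomkesbosher → talkomkesboser
  rule 3: no change — talkomkesboser
  rule 4 (vowel merger): talkomkesboser → talkumkesbuser
  rule 5 (vowel merger): talkumkesbuser → telkumkesbuser
  rule 6 (unconditioned shift): telkumkesbuser → telhumhesbuser
  rule 7 (vowel merger): telhumhesbuser → tilhumhisbusir
  ⇒ Fenik tilhumhisbusir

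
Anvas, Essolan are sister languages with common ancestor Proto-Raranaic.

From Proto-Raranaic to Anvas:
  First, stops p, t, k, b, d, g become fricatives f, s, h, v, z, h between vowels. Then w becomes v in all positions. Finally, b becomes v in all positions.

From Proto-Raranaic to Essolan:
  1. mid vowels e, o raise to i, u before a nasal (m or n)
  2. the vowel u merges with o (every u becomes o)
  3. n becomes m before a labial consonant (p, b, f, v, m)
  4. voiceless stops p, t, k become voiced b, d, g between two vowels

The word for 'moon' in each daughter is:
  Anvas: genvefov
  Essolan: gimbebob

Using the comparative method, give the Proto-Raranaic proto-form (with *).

Position 8: Anvas has v, Essolan has b. Taking the neighbouring segments as reconstructed: Anvas v could go back to *b or *v or *w; Essolan b can only go back to *b — the one source consistent with every daughter is *b.
Position 3: Anvas has n, Essolan has m. Anvas preserves n here (none of its changes turn any other segment into n), so the proto-segment is *n.
Position 6: Anvas has f, Essolan has b. Taking the neighbouring segments as reconstructed: Anvas f could go back to *p or *f; Essolan b could go back to *p or *b — the one source consistent with every daughter is *p.
Continuing position by position gives *genbepob; check it forward:
Anvas: *genbepob
  genbepob → genbefob   [intervocalic lenition]
  genbefob (rule 2 does not apply)
  genbefob → genvefov   [unconditioned shift]
  giving Anvas genvefov.
Essolan: start from *genbepob.
  rule 1 (pre-nasal raising): genbepob → ginbepob
  rule 2: no change — ginbepob
  rule 3 (nasal place assimilation): ginbepob → gimbepob
  rule 4 (intervocalic voicing): gimbepob → gimbebob
  ⇒ Essolan gimbebob
*genbepob is the unique common source.

*genbepob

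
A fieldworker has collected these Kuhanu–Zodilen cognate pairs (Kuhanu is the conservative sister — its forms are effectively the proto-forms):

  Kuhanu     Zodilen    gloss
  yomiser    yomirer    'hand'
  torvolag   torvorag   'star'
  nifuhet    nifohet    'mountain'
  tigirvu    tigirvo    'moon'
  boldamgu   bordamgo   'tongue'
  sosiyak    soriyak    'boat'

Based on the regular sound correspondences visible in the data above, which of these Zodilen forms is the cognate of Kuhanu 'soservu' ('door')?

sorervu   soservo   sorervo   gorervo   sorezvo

sorervo

yomiser ~ yomirer — Kuhanu s corresponds to Zodilen r between vowels (before a front vowel).
tigirvu ~ tigirvo, boldamgu ~ bordamgo — Kuhanu u corresponds to Zodilen o word-finally.
Applying these to Kuhanu 'soservu':
  soservu → sorervu   (s→r between vowels (before a front vowel))
  sorervu → sorervo   (u→o word-finally)
So the Zodilen cognate is 'sorervo'.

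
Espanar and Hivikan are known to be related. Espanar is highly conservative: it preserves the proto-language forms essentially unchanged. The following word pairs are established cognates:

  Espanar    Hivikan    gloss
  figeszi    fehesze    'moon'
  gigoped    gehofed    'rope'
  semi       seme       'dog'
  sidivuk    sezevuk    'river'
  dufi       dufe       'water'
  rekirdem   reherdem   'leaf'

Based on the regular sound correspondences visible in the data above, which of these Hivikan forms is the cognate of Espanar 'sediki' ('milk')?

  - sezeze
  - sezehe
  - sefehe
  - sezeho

sidivuk ~ sezevuk — Espanar d corresponds to Hivikan z between vowels (before a front vowel).
figeszi ~ fehesze, gigoped ~ gehofed — Espanar i corresponds to Hivikan e after a consonant, before a consonant other than r, m, n, p, b, f, v.
rekirdem ~ reherdem — Espanar k corresponds to Hivikan h between vowels (before a front vowel).
figeszi ~ fehesze, semi ~ seme — Espanar i corresponds to Hivikan e word-finally.
Applying these to Espanar 'sediki':
  sediki → seziki   (d→z between vowels (before a front vowel))
  seziki → sezeki   (i→e after a consonant, before a consonant other than r, m, n, p, b, f, v)
  sezeki → sezehi   (k→h between vowels (before a front vowel))
  sezehi → sezehe   (i→e word-finally)
So the Hivikan cognate is 'sezehe'.

sezehe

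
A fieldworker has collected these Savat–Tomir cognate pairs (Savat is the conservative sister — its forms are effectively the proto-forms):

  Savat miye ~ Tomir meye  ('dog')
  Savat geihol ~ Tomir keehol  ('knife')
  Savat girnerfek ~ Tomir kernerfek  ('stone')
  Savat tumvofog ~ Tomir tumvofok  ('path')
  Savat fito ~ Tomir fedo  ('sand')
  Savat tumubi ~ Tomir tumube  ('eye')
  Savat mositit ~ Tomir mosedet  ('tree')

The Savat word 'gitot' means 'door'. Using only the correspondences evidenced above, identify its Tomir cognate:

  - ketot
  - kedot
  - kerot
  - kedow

kedot

girnerfek ~ kernerfek — Savat g corresponds to Tomir k word-initially before a front vowel.
miye ~ meye, fito ~ fedo — Savat i corresponds to Tomir e after a consonant, before a consonant other than r, m, n, p, b, f, v.
fito ~ fedo — Savat t corresponds to Tomir d between vowels (before a back vowel).
Applying these to Savat 'gitot':
  gitot → kitot   (g→k word-initially before a front vowel)
  kitot → ketot   (i→e after a consonant, before a consonant other than r, m, n, p, b, f, v)
  ketot → kedot   (t→d between vowels (before a back vowel))
So the Tomir cognate is 'kedot'.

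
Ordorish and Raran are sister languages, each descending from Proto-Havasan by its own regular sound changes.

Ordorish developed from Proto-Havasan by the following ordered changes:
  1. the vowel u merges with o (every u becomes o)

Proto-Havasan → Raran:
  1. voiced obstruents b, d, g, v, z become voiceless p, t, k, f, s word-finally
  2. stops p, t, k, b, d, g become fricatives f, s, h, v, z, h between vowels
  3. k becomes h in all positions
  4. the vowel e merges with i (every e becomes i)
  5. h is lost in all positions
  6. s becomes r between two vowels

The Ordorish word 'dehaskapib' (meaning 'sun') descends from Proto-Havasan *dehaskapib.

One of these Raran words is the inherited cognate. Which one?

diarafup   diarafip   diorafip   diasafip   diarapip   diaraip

diarafip

Raran: *dehaskapib
  dehaskapib → dehaskapip   [final devoicing]
  dehaskapip → dehaskafip   [intervocalic lenition]
  dehaskafip → dehashafip   [unconditioned shift]
  dehashafip → dihashafip   [vowel merger]
  dihashafip → diasafip   [h-loss]
  diasafip → diarafip   [rhotacism]
  giving Raran diarafip.
Only 'diarafip' matches the regular Raran development of *dehaskapib.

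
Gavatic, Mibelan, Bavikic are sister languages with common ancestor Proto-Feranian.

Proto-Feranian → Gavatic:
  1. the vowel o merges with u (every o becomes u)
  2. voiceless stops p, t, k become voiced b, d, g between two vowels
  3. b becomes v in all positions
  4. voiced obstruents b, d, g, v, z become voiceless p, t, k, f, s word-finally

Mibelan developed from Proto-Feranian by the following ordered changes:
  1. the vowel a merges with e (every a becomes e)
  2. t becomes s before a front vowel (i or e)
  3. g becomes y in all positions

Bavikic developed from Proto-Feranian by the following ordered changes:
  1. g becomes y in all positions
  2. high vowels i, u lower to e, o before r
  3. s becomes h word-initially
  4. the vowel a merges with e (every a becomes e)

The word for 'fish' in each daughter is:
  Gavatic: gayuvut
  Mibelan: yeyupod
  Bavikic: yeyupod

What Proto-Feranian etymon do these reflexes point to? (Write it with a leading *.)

*gayupod

Position 6: Gavatic has u, Mibelan has o, Bavikic has o. Mibelan preserves o here (none of its changes turn any other segment into o), so the proto-segment is *o.
Position 5: Gavatic has v, Mibelan has p, Bavikic has p. Mibelan preserves p here (none of its changes turn any other segment into p), so the proto-segment is *p.
This points to *gayupod. Verify forward in each daughter:
Gavatic: start from *gayupod.
  rule 1 (vowel merger): gayupod → gayupud
  rule 2 (intervocalic voicing): gayupud → gayubud
  rule 3 (unconditioned shift): gayubud → gayuvud
  rule 4 (final devoicing): gayuvud → gayuvut
  ⇒ Gavatic gayuvut
Mibelan: *gayupod > geyupod > yeyupod  (by vowel merger, unconditioned shift)
Bavikic: *gayupod > yayupod > yeyupod  (by unconditioned shift, vowel merger)
*gayupod is the unique common source.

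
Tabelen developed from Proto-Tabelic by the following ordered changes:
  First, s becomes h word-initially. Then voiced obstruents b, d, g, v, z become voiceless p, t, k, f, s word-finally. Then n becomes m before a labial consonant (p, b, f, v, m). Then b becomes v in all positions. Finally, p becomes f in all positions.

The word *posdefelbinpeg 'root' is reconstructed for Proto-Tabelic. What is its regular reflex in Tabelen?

Tabelen: *posdefelbinpeg
  posdefelbinpeg (rule 1 does not apply)
  posdefelbinpeg → posdefelbinpek   [final devoicing]
  posdefelbinpek → posdefelbimpek   [nasal place assimilation]
  posdefelbimpek → posdefelvimpek   [unconditioned shift]
  posdefelvimpek → fosdefelvimfek   [unconditioned shift]
  giving Tabelen fosdefelvimfek.

fosdefelvimfek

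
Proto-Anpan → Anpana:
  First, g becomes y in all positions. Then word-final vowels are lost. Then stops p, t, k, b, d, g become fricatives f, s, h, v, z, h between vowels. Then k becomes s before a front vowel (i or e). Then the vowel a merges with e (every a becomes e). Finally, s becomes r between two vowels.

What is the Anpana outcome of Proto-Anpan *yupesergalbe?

Anpana: start from *yupesergalbe.
  rule 1 (unconditioned shift): yupesergalbe → yupeseryalbe
  rule 2 (apocope): yupeseryalbe → yupeseryalb
  rule 3 (intervocalic lenition): yupeseryalb → yufeseryalb
  rule 4: no change — yufeseryalb
  rule 5 (vowel merger): yufeseryalb → yufeseryelb
  rule 6 (rhotacism): yufeseryelb → yufereryelb
  ⇒ Anpana yufereryelb

yufereryelb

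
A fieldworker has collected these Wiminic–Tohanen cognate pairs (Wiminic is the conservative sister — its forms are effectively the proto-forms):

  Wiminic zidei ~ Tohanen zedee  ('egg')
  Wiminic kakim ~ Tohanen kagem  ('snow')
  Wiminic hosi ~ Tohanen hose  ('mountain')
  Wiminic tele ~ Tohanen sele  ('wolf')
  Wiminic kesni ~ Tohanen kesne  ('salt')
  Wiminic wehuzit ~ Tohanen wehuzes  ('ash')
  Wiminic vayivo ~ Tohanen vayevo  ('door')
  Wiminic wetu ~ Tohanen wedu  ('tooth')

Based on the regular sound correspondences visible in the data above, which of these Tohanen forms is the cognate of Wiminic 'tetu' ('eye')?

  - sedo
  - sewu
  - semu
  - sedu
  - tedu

tele ~ sele — Wiminic t corresponds to Tohanen s word-initially before a front vowel.
wetu ~ wedu — Wiminic t corresponds to Tohanen d between vowels (before a back vowel).
Applying these to Wiminic 'tetu':
  tetu → setu   (t→s word-initially before a front vowel)
  setu → sedu   (t→d between vowels (before a back vowel))
So the Tohanen cognate is 'sedu'.

sedu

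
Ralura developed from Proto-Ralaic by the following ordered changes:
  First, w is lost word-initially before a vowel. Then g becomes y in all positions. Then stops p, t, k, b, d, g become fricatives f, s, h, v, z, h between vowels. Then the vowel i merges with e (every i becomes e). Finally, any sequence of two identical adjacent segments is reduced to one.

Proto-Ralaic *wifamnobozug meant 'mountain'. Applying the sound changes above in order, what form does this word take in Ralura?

efamnovozuy

Ralura: start from *wifamnobozug.
  rule 1 (glide loss): wifamnobozug → ifamnobozug
  rule 2 (unconditioned shift): ifamnobozug → ifamnobozuy
  rule 3 (intervocalic lenition): ifamnobozuy → ifamnovozuy
  rule 4 (vowel merger): ifamnovozuy → efamnovozuy
  rule 5: no change — efamnovozuy
  ⇒ Ralura efamnovozuy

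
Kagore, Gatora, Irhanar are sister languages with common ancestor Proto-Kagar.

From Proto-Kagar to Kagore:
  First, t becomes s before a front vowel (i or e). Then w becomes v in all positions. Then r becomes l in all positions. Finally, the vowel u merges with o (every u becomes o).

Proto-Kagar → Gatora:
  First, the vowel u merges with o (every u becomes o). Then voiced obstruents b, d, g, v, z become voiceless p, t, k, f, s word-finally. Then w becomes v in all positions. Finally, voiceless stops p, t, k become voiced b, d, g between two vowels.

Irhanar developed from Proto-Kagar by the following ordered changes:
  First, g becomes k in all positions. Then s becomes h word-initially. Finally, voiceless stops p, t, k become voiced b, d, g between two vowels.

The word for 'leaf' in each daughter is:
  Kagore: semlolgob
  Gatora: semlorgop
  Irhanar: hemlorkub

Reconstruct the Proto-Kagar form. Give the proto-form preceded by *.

*semlorgub

Position 9: Kagore has b, Gatora has p, Irhanar has b. Kagore preserves b here (none of its changes turn any other segment into b), so the proto-segment is *b.
Position 8: Kagore has o, Gatora has o, Irhanar has u. Irhanar preserves u here (none of its changes turn any other segment into u), so the proto-segment is *u.
Verify the candidate proto-form against each daughter:
Kagore: start from *semlorgub.
  rule 1: no change — semlorgub
  rule 2: no change — semlorgub
  rule 3 (unconditioned shift): semlorgub → semlolgub
  rule 4 (vowel merger): semlolgub → semlolgob
  ⇒ Kagore semlolgob
Gatora: *semlorgub
  semlorgub → semlorgob   [vowel merger]
  semlorgob → semlorgop   [final devoicing]
  semlorgop (rule 3 does not apply)
  semlorgop (rule 4 does not apply)
  giving Gatora semlorgop.
Irhanar: start from *semlorgub.
  rule 1 (unconditioned shift): semlorgub → semlorkub
  rule 2 (debuccalisation): semlorkub → hemlorkub
  rule 3: no change — hemlorkub
  ⇒ Irhanar hemlorkub
Only *semlorgub yields all of Kagore semlolgob, Gatora semlorgop, Irhanar hemlorkub.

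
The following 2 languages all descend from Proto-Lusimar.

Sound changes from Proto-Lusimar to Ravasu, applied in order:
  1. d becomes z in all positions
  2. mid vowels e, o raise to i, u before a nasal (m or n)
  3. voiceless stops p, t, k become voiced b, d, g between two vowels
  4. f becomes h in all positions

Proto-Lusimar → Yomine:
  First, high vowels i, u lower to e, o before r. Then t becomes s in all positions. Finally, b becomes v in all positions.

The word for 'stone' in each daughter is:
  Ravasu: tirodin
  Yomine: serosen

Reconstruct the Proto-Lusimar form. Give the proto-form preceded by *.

*tiroten

Position 5: Ravasu has d, Yomine has s. In Ravasu, d can only continue *t, so the proto-segment is *t.
Position 6: Ravasu has i, Yomine has e. Taking the neighbouring segments as reconstructed: Ravasu i could go back to *e or *i; Yomine e can only go back to *e — the one source consistent with every daughter is *e.
This points to *tiroten. Verify forward in each daughter:
Ravasu: *tiroten
  tiroten (rule 1 does not apply)
  tiroten → tirotin   [pre-nasal raising]
  tirotin → tirodin   [intervocalic voicing]
  tirodin (rule 4 does not apply)
  giving Ravasu tirodin.
Yomine: *tiroten
  tiroten → teroten   [pre-rhotic lowering]
  teroten → serosen   [unconditioned shift]
  serosen (rule 3 does not apply)
  giving Yomine serosen.
No other proto-form is consistent with every reflex, so the reconstruction is *tiroten.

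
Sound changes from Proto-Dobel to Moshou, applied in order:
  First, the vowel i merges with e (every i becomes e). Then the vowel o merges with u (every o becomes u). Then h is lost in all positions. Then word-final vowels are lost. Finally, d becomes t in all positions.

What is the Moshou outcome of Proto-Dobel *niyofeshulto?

neyufesult

Moshou: *niyofeshulto > neyofeshulto > neyufeshultu > neyufesultu > neyufesult  (by vowel merger, vowel merger, h-loss, apocope)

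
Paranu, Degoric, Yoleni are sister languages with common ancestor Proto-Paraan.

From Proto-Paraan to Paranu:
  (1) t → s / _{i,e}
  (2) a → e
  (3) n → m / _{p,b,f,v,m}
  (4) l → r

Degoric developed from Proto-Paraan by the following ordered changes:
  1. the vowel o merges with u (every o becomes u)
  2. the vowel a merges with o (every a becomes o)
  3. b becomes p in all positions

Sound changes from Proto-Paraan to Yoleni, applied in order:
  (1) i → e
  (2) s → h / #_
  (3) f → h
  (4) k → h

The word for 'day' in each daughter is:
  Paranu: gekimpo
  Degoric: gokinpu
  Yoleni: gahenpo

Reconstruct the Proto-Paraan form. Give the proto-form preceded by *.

*gakinpo

Position 3: Paranu has k, Degoric has k, Yoleni has h. Paranu preserves k here (none of its changes turn any other segment into k), so the proto-segment is *k.
Position 2: Paranu has e, Degoric has o, Yoleni has a. Yoleni preserves a here (none of its changes turn any other segment into a), so the proto-segment is *a.
Verify the candidate proto-form against each daughter:
Paranu: *gakinpo > gekinpo > gekimpo  (by vowel merger, nasal place assimilation)
Degoric: *gakinpo > gakinpu > gokinpu  (by vowel merger, vowel merger)
Yoleni: start from *gakinpo.
  rule 1 (vowel merger): gakinpo → gakenpo
  rule 2: no change — gakenpo
  rule 3: no change — gakenpo
  rule 4 (unconditioned shift): gakenpo → gahenpo
  ⇒ Yoleni gahenpo
Only *gakinpo yields all of Paranu gekimpo, Degoric gokinpu, Yoleni gahenpo.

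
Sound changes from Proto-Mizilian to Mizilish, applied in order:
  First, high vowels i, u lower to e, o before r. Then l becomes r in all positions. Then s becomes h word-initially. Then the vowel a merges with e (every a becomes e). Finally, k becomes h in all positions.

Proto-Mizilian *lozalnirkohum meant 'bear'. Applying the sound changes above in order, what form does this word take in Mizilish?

Mizilish: *lozalnirkohum > lozalnerkohum > rozarnerkohum > rozernerkohum > rozernerhohum  (by pre-rhotic lowering, unconditioned shift, vowel merger, unconditioned shift)

rozernerhohum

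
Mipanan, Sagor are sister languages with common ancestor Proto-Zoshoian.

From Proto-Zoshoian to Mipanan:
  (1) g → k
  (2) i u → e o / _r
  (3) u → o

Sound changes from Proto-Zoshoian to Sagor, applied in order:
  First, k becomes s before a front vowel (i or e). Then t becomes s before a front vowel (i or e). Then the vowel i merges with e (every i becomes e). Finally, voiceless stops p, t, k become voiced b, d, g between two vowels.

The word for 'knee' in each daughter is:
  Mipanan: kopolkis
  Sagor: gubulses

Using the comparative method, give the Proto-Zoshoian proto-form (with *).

*gupulkis

Position 7: Mipanan has i, Sagor has e. Mipanan preserves i here (none of its changes turn any other segment into i), so the proto-segment is *i.
Position 2: Mipanan has o, Sagor has u. Sagor preserves u here (none of its changes turn any other segment into u), so the proto-segment is *u.
Continuing position by position gives *gupulkis; check it forward:
Mipanan: start from *gupulkis.
  rule 1 (unconditioned shift): gupulkis → kupulkis
  rule 2: no change — kupulkis
  rule 3 (vowel merger): kupulkis → kopolkis
  ⇒ Mipanan kopolkis
Sagor: start from *gupulkis.
  rule 1 (palatalisation): gupulkis → gupulsis
  rule 2: no change — gupulsis
  rule 3 (vowel merger): gupulsis → gupulses
  rule 4 (intervocalic voicing): gupulses → gubulses
  ⇒ Sagor gubulses
Only *gupulkis yields all of Mipanan kopolkis, Sagor gubulses.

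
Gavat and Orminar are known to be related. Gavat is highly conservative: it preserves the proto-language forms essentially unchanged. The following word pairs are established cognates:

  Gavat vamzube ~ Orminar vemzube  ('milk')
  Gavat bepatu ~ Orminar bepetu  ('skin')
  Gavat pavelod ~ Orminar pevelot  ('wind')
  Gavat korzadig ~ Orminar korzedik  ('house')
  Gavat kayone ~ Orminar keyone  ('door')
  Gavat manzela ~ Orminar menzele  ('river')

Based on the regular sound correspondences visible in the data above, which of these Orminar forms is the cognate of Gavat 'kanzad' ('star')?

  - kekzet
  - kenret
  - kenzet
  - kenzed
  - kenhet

manzela ~ menzele — Gavat a corresponds to Orminar e after a consonant, before a nasal.
bepatu ~ bepetu, korzadig ~ korzedik — Gavat a corresponds to Orminar e after a consonant, before a consonant other than r, m, n, p, b, f, v.
pavelod ~ pevelot — Gavat d corresponds to Orminar t word-finally.
Applying these to Gavat 'kanzad':
  kanzad → kenzad   (a→e after a consonant, before a nasal)
  kenzad → kenzed   (a→e after a consonant, before a consonant other than r, m, n, p, b, f, v)
  kenzed → kenzet   (d→t word-finally)
So the Orminar cognate is 'kenzet'.

kenzet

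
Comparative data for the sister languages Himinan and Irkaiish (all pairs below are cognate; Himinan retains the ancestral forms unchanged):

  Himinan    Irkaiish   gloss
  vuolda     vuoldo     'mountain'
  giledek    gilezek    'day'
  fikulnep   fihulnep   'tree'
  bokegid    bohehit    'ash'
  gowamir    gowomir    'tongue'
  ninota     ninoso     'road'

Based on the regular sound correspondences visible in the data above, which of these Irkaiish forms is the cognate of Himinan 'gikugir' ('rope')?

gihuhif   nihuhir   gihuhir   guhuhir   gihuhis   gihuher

gihuhir

fikulnep ~ fihulnep — Himinan k corresponds to Irkaiish h between vowels (before a back vowel).
bokegid ~ bohehit — Himinan g corresponds to Irkaiish h between vowels (before a front vowel).
Applying these to Himinan 'gikugir':
  gikugir → gihugir   (k→h between vowels (before a back vowel))
  gihugir → gihuhir   (g→h between vowels (before a front vowel))
So the Irkaiish cognate is 'gihuhir'.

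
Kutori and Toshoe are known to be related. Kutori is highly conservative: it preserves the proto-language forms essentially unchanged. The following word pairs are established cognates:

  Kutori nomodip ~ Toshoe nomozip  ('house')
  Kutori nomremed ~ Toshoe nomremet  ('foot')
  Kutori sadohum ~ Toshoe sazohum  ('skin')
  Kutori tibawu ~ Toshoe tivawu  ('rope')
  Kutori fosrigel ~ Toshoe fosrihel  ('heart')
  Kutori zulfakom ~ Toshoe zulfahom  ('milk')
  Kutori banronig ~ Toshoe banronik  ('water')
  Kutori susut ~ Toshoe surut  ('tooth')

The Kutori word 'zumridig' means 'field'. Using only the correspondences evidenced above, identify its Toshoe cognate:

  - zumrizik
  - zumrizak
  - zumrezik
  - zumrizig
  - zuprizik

nomodip ~ nomozip — Kutori d corresponds to Toshoe z between vowels (before a front vowel).
banronig ~ banronik — Kutori g corresponds to Toshoe k word-finally.
Applying these to Kutori 'zumridig':
  zumridig → zumrizig   (d→z between vowels (before a front vowel))
  zumrizig → zumrizik   (g→k word-finally)
So the Toshoe cognate is 'zumrizik'.

zumrizik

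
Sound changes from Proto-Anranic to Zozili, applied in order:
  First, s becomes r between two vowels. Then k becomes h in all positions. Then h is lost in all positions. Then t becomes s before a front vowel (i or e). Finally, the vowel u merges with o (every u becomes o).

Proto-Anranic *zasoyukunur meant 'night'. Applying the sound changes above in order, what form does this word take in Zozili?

zaroyoonor

Zozili: start from *zasoyukunur.
  rule 1 (rhotacism): zasoyukunur → zaroyukunur
  rule 2 (unconditioned shift): zaroyukunur → zaroyuhunur
  rule 3 (h-loss): zaroyuhunur → zaroyuunur
  rule 4: no change — zaroyuunur
  rule 5 (vowel merger): zaroyuunur → zaroyoonor
  ⇒ Zozili zaroyoonor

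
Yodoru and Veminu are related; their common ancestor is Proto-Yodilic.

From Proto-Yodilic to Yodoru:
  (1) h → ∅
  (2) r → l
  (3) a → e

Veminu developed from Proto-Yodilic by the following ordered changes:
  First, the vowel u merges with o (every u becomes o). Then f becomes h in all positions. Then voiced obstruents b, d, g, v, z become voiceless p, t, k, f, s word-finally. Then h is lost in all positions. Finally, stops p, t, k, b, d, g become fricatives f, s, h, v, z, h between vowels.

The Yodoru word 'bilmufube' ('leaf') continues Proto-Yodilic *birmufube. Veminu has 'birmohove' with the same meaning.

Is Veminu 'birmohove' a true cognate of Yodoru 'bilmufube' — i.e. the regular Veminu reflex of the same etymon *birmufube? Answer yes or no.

no

Derive the expected Veminu reflex of *birmufube:
Veminu: start from *birmufube.
  rule 1 (vowel merger): birmufube → birmofobe
  rule 2 (unconditioned shift): birmofobe → birmohobe
  rule 3: no change — birmohobe
  rule 4 (h-loss): birmohobe → birmoobe
  rule 5 (intervocalic lenition): birmoobe → birmoove
  ⇒ Veminu birmoove
The regular Veminu reflex would be 'birmoove', but the attested form is 'birmohove'. The correspondence is irregular, so they are not cognates (the Veminu form has a different source).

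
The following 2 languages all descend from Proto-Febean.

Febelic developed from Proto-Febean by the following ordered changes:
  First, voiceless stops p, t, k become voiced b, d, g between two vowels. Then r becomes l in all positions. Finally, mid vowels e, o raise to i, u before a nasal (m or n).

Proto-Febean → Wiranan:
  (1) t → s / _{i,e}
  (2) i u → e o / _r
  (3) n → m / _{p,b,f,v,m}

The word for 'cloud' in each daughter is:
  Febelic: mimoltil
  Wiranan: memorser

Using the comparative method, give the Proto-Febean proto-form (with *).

*memortir

Position 7: Febelic has i, Wiranan has e. Taking the neighbouring segments as reconstructed: Febelic i can only go back to *i; Wiranan e could go back to *e or *i — the one source consistent with every daughter is *i.
Position 6: Febelic has t, Wiranan has s. Febelic preserves t here (none of its changes turn any other segment into t), so the proto-segment is *t.
Position 5: Febelic has l, Wiranan has r. Wiranan preserves r here (none of its changes turn any other segment into r), so the proto-segment is *r.
Verify the candidate proto-form against each daughter:
Febelic: *memortir > memoltil > mimoltil  (by unconditioned shift, pre-nasal raising)
Wiranan: start from *memortir.
  rule 1 (palatalisation): memortir → memorsir
  rule 2 (pre-rhotic lowering): memorsir → memorser
  rule 3: no change — memorser
  ⇒ Wiranan memorser
*memortir is the unique common source.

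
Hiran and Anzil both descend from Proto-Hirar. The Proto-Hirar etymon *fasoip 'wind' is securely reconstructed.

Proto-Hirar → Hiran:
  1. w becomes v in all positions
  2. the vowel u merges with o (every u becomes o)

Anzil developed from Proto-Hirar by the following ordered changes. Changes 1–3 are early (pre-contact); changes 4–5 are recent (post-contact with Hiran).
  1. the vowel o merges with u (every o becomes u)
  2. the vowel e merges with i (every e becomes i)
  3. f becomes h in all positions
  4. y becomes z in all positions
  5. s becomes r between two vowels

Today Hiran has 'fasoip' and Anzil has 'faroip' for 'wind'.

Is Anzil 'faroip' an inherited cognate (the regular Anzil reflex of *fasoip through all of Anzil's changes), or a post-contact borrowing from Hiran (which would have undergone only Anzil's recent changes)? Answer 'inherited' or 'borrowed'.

borrowed

If inherited, *fasoip would pass through all of Anzil's changes:
Anzil: *fasoip
  fasoip → fasuip   [vowel merger]
  fasuip (rule 2 does not apply)
  fasuip → hasuip   [unconditioned shift]
  hasuip (rule 4 does not apply)
  hasuip → haruip   [rhotacism]
  giving Anzil haruip.
If borrowed from Hiran 'fasoip' after the early changes, it would undergo only the recent ones:
  rule 4 (unconditioned shift): no change (fasoip)
  rule 5 (rhotacism): fasoip → faroip
  ⇒ as a loan: faroip
Anzil 'faroip' matches the loan outcome 'faroip', not the inherited 'haruip' — it skipped the early Anzil changes, so it was borrowed from Hiran.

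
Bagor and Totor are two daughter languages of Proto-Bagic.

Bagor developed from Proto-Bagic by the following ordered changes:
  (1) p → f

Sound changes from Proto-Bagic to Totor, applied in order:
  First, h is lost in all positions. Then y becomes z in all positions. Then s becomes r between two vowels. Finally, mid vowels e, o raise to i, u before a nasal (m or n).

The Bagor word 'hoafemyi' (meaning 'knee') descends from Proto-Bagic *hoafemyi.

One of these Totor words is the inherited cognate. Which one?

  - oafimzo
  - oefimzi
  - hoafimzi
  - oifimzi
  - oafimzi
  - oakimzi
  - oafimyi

Totor: *hoafemyi > oafemyi > oafemzi > oafimzi  (by h-loss, unconditioned shift, pre-nasal raising)
The other candidates each miss or misapply at least one Totor change.

oafimzi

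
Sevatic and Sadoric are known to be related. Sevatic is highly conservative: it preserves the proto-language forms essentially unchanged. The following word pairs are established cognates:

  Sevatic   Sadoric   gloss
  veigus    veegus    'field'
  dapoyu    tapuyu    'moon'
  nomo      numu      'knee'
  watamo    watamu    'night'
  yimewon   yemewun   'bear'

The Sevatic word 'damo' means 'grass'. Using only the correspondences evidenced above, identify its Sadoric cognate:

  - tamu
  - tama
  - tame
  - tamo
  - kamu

tamu

dapoyu ~ tapuyu — Sevatic d corresponds to Sadoric t word-initially before a back vowel.
nomo ~ numu, watamo ~ watamu — Sevatic o corresponds to Sadoric u word-finally.
Applying these to Sevatic 'damo':
  damo → tamo   (d→t word-initially before a back vowel)
  tamo → tamu   (o→u word-finally)
So the Sadoric cognate is 'tamu'.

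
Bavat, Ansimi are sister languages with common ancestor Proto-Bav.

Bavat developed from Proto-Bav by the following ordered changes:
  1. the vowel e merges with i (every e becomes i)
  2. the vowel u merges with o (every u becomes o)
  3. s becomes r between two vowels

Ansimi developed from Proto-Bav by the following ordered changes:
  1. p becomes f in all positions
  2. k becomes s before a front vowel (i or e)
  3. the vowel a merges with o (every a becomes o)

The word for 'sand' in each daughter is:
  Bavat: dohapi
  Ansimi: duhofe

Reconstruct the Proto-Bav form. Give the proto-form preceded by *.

*duhape

Position 6: Bavat has i, Ansimi has e. Ansimi preserves e here (none of its changes turn any other segment into e), so the proto-segment is *e.
Position 4: Bavat has a, Ansimi has o. Bavat preserves a here (none of its changes turn any other segment into a), so the proto-segment is *a.
This points to *duhape. Verify forward in each daughter:
Bavat: *duhape
  duhape → duhapi   [vowel merger]
  duhapi → dohapi   [vowel merger]
  dohapi (rule 3 does not apply)
  giving Bavat dohapi.
Ansimi: start from *duhape.
  rule 1 (unconditioned shift): duhape → duhafe
  rule 2: no change — duhafe
  rule 3 (vowel merger): duhafe → duhofe
  ⇒ Ansimi duhofe
*duhape is the unique common source.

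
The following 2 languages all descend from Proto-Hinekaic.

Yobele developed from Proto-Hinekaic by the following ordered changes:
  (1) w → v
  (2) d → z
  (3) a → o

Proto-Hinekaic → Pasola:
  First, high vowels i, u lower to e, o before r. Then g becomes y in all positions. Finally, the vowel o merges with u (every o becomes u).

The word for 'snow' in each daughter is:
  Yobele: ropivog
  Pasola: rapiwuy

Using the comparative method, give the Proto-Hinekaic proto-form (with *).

Position 7: Yobele has g, Pasola has y. Yobele preserves g here (none of its changes turn any other segment into g), so the proto-segment is *g.
Position 2: Yobele has o, Pasola has a. Pasola preserves a here (none of its changes turn any other segment into a), so the proto-segment is *a.
Position 5: Yobele has v, Pasola has w. Pasola preserves w here (none of its changes turn any other segment into w), so the proto-segment is *w.
Continuing position by position gives *rapiwog; check it forward:
Yobele: *rapiwog
  rapiwog → rapivog   [unconditioned shift]
  rapivog (rule 2 does not apply)
  rapivog → ropivog   [vowel merger]
  giving Yobele ropivog.
Pasola: *rapiwog > rapiwoy > rapiwuy  (by unconditioned shift, vowel merger)
*rapiwog is the unique common source.

*rapiwog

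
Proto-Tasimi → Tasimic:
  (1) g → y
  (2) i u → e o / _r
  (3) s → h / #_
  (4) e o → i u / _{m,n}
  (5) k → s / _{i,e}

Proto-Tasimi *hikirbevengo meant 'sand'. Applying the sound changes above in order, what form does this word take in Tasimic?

Tasimic: start from *hikirbevengo.
  rule 1 (unconditioned shift): hikirbevengo → hikirbevenyo
  rule 2 (pre-rhotic lowering): hikirbevenyo → hikerbevenyo
  rule 3: no change — hikerbevenyo
  rule 4 (pre-nasal raising): hikerbevenyo → hikerbevinyo
  rule 5 (palatalisation): hikerbevinyo → hiserbevinyo
  ⇒ Tasimic hiserbevinyo

hiserbevinyo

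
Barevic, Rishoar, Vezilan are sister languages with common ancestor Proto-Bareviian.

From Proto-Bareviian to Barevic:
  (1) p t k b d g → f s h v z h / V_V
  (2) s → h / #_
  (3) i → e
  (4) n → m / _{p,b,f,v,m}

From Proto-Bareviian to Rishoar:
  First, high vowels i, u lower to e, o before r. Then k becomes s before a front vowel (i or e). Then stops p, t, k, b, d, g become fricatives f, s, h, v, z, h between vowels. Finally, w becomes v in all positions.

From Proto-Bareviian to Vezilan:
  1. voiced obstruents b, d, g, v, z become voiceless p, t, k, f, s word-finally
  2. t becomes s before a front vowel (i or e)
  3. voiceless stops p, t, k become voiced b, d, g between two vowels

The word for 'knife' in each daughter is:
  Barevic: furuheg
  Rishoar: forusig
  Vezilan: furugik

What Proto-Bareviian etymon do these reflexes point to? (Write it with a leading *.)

Position 5: Barevic has h, Rishoar has s, Vezilan has g. Taking the neighbouring segments as reconstructed: Barevic h could go back to *k or *g or *h; Rishoar s could go back to *t or *k or *s; Vezilan g could go back to *k or *g — the one source consistent with every daughter is *k.
Position 7: Barevic has g, Rishoar has g, Vezilan has k. Barevic preserves g here (none of its changes turn any other segment into g), so the proto-segment is *g.
Verify the candidate proto-form against each daughter:
Barevic: *furukig
  furukig → furuhig   [intervocalic lenition]
  furuhig (rule 2 does not apply)
  furuhig → furuheg   [vowel merger]
  furuheg (rule 4 does not apply)
  giving Barevic furuheg.
Rishoar: *furukig > forukig > forusig  (by pre-rhotic lowering, palatalisation)
Vezilan: *furukig
  furukig → furukik   [final devoicing]
  furukik (rule 2 does not apply)
  furukik → furugik   [intervocalic voicing]
  giving Vezilan furugik.
Only *furukig yields all of Barevic furuheg, Rishoar forusig, Vezilan furugik.

*furukig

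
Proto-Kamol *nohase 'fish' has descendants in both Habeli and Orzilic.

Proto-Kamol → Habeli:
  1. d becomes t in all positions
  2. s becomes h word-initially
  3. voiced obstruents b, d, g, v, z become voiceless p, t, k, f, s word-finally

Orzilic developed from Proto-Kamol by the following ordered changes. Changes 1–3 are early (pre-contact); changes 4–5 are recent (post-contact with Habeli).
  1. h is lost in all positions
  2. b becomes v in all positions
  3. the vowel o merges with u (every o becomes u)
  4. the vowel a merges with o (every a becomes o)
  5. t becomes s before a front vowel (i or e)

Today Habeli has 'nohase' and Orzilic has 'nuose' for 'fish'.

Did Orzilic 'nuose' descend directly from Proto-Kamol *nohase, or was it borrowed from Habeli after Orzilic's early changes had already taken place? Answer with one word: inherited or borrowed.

If inherited, *nohase would pass through all of Orzilic's changes:
Orzilic: *nohase
  nohase → noase   [h-loss]
  noase (rule 2 does not apply)
  noase → nuase   [vowel merger]
  nuase → nuose   [vowel merger]
  nuose (rule 5 does not apply)
  giving Orzilic nuose.
If borrowed from Habeli 'nohase' after the early changes, it would undergo only the recent ones:
  rule 4 (vowel merger): nohase → nohose
  rule 5 (palatalisation): no change (nohose)
  ⇒ as a loan: nohose
Orzilic 'nuose' matches the inherited outcome exactly, so it is an inherited cognate, not a loan.

inherited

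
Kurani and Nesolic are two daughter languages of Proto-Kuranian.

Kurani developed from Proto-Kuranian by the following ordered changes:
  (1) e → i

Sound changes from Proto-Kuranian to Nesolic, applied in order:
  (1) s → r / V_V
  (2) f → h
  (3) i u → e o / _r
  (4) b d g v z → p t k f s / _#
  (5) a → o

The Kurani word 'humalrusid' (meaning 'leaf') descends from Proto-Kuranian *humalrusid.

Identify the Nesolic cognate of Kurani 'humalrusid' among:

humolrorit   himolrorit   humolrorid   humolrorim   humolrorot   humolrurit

humolrorit

Nesolic: start from *humalrusid.
  rule 1 (rhotacism): humalrusid → humalrurid
  rule 2: no change — humalrurid
  rule 3 (pre-rhotic lowering): humalrurid → humalrorid
  rule 4 (final devoicing): humalrorid → humalrorit
  rule 5 (vowel merger): humalrorit → humolrorit
  ⇒ Nesolic humolrorit
The other candidates each miss or misapply at least one Nesolic change.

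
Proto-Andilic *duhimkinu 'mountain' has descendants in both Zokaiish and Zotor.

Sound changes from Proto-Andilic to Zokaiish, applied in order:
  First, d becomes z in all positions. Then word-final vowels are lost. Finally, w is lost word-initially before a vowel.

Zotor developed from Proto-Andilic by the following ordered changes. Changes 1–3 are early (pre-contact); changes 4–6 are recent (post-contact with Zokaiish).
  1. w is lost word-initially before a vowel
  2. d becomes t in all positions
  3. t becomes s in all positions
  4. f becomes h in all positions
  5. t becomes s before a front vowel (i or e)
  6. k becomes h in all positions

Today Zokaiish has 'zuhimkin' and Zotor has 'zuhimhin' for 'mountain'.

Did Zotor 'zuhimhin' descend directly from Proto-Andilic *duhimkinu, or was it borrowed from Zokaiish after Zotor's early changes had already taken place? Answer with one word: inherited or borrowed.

borrowed

If inherited, *duhimkinu would pass through all of Zotor's changes:
Zotor: start from *duhimkinu.
  rule 1: no change — duhimkinu
  rule 2 (unconditioned shift): duhimkinu → tuhimkinu
  rule 3 (unconditioned shift): tuhimkinu → suhimkinu
  rule 4: no change — suhimkinu
  rule 5: no change — suhimkinu
  rule 6 (unconditioned shift): suhimkinu → suhimhinu
  ⇒ Zotor suhimhinu
If borrowed from Zokaiish 'zuhimkin' after the early changes, it would undergo only the recent ones:
  rule 4 (unconditioned shift): no change (zuhimkin)
  rule 5 (palatalisation): no change (zuhimkin)
  rule 6 (unconditioned shift): zuhimkin → zuhimhin
  ⇒ as a loan: zuhimhin
Zotor 'zuhimhin' matches the loan outcome 'zuhimhin', not the inherited 'suhimhinu' — it skipped the early Zotor changes, so it was borrowed from Zokaiish.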